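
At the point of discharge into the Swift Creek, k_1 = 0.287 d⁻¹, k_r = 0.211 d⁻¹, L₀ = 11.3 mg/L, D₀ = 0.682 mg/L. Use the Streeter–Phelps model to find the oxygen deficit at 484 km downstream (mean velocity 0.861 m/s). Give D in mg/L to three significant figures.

Travel time t = x/v = 484 km / (0.861 m/s) = 484000 m / 0.861 m/s = 562100 s = 6.506 d.
k_1 L₀/(k_r−k_1) = 0.287×11.3/(0.211−0.287) = 3.243/-0.07600 = -42.67 mg/L.
e^(−k_1 t) = e^(−0.287×6.506) = 0.1545; e^(−k_r t) = e^(−0.211×6.506) = 0.2534.
D = -42.67 × (0.1545 − 0.2534) + 0.682 × 0.2534 = 4.218 + 0.1728 = 4.391 mg/L.

D ≈ 4.39 mg/L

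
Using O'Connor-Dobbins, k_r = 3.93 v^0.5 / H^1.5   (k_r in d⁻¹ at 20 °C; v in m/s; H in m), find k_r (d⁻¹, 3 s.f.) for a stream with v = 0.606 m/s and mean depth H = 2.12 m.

k_r ≈ 0.991 d⁻¹

k_r = 3.93 × 0.606^0.5 / 2.12^1.5 = 3.93 × 0.7785 / 3.087 = 0.9911 d⁻¹.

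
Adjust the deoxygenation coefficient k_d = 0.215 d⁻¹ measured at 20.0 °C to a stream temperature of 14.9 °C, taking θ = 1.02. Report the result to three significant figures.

k_d ≈ 0.194 d⁻¹

k_d(T₂) = k_d(T₁) · θ^(T₂−T₁) = 0.215 × 1.02^(14.9−20.0)
= 0.215 × 1.02^-5.10 = 0.215 × 0.9039 = 0.1943 d⁻¹.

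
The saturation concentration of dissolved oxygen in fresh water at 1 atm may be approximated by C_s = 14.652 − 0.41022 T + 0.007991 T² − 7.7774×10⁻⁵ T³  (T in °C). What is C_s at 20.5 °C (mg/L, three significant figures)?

C_s = 14.652 − 0.41022×20.5 + 0.007991×20.5² − 7.7774×10⁻⁵×20.5³ = 8.931 mg/L.

C_s ≈ 8.93 mg/L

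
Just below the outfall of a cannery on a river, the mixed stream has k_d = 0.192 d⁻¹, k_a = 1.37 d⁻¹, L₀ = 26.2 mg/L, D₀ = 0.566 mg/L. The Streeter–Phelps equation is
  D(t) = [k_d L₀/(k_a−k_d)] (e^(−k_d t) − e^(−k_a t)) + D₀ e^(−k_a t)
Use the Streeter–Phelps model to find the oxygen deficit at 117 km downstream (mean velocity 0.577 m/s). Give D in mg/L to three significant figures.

Travel time t = x/v = 117 km / (0.577 m/s) = 117000 m / 0.577 m/s = 202800 s = 2.347 d.
k_d L₀/(k_a−k_d) = 0.192×26.2/(1.37−0.192) = 5.030/1.178 = 4.270 mg/L.
e^(−k_d t) = e^(−0.192×2.347) = 0.6372; e^(−k_a t) = e^(−1.37×2.347) = 0.04014.
D = 4.270 × (0.6372 − 0.04014) + 0.566 × 0.04014 = 2.550 + 0.02272 = 2.572 mg/L.

D ≈ 2.57 mg/L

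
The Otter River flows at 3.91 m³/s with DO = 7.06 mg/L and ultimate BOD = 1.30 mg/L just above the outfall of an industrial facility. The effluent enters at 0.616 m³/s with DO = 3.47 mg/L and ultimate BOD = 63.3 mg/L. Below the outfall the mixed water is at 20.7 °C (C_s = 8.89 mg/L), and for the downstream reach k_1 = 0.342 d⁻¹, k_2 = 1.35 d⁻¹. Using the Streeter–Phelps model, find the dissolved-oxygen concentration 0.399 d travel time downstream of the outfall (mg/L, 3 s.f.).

Mixed DO = (3.91×7.06 + 0.616×3.47)/(3.91+0.616) = 29.74/4.526 = 6.571 mg/L.
Mixed L₀ = (3.91×1.30 + 0.616×63.3)/(4.526) = 44.08/4.526 = 9.738 mg/L.
Initial deficit D₀ = C_s − DO₀ = 8.89 − 6.571 = 2.319 mg/L.
D(0.399) = [0.342×9.738/(1.35−0.342)](e^(−0.342×0.399) − e^(−1.35×0.399)) + 2.319 e^(−1.35×0.399)
= 3.304 × (0.8724 − 0.5835) + 2.319 × 0.5835 = 2.308 mg/L.
DO = 8.89 − 2.308 = 6.582 mg/L.

DO ≈ 6.58 mg/L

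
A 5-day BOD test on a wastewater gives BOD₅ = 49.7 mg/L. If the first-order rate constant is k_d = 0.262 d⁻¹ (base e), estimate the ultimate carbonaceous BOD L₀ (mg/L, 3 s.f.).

BOD₅ = L₀(1 − e^(−5k_d)) ⇒ L₀ = BOD₅ / (1 − e^(−5×0.262))
= 49.7 / (1 − 0.2698) = 49.7 / 0.7302 = 68.07 mg/L.

L₀ ≈ 68.1 mg/L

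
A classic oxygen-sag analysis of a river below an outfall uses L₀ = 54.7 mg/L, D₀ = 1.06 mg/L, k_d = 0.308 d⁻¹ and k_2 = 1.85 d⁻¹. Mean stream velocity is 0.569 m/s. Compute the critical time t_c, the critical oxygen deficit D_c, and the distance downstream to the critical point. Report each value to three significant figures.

t_c ≈ 1.10 d; D_c ≈ 6.50 mg/L; x_c ≈ 53.9 km

With k_2/k_d = 6.006 and 1 − D₀(k_2−k_d)/(k_d L₀) = 0.9030,
t_c = ln(6.006 × 0.9030) / (1.85 − 0.308) = ln(5.424) / 1.542 = 1.691/1.542 = 1.096 d.
D_c = (k_d/k_2) L₀ e^(−k_d t_c) = (0.308/1.85) × 54.7 × e^(−0.308×1.096) = 0.1665 × 54.7 × 0.7134 = 6.497 mg/L.
x_c = v t_c = 0.569 m/s × 1.096 d × 86400 s/d = 53910 m ≈ 53.9 km.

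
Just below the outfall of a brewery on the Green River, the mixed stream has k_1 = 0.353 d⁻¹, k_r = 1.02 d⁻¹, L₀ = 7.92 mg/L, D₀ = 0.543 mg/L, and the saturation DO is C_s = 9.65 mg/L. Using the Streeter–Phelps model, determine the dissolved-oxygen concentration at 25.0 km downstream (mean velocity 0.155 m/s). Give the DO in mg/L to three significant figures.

DO ≈ 8.02 mg/L

Travel time t = x/v = 25.0 km / (0.155 m/s) = 25000 m / 0.155 m/s = 161300 s = 1.867 d.
k_1 L₀/(k_r−k_1) = 0.353×7.92/(1.02−0.353) = 2.796/0.6670 = 4.192 mg/L.
e^(−k_1 t) = e^(−0.353×1.867) = 0.5174; e^(−k_r t) = e^(−1.02×1.867) = 0.1490.
D = 4.192 × (0.5174 − 0.1490) + 0.543 × 0.1490 = 1.544 + 0.08088 = 1.625 mg/L.
DO = C_s − D = 9.65 − 1.625 = 8.025 mg/L.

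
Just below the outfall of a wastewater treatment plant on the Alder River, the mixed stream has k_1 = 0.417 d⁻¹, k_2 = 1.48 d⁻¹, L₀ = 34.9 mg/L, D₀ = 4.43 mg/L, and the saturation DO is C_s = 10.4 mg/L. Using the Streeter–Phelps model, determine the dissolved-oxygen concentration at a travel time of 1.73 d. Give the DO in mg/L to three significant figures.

k_1 L₀/(k_2−k_1) = 0.417×34.9/(1.48−0.417) = 14.55/1.063 = 13.69 mg/L.
e^(−k_1 t) = e^(−0.417×1.730) = 0.4861; e^(−k_2 t) = e^(−1.48×1.730) = 0.07727.
D = 13.69 × (0.4861 − 0.07727) + 4.43 × 0.07727 = 5.597 + 0.3423 = 5.939 mg/L.
DO = C_s − D = 10.4 − 5.939 = 4.461 mg/L.

DO ≈ 4.46 mg/L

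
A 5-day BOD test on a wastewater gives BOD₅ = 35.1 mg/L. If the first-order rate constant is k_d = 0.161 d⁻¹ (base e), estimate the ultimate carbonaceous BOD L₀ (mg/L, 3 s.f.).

L₀ ≈ 63.5 mg/L

BOD₅ = L₀(1 − e^(−5k_d)) ⇒ L₀ = BOD₅ / (1 − e^(−5×0.161))
= 35.1 / (1 − 0.4471) = 35.1 / 0.5529 = 63.48 mg/L.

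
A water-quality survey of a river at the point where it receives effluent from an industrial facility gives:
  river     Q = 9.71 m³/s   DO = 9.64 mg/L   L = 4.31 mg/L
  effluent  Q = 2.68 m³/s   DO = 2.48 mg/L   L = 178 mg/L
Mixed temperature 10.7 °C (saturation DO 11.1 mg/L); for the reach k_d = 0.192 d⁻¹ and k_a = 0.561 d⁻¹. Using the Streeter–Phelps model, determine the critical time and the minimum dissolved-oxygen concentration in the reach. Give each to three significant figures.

t_c ≈ 2.50 d; minimum DO ≈ 2.24 mg/L

Mixed DO = (9.71×9.64 + 2.68×2.48)/(9.71+2.68) = 100.3/12.39 = 8.091 mg/L.
Mixed L₀ = (9.71×4.31 + 2.68×178)/(12.39) = 518.9/12.39 = 41.88 mg/L.
Initial deficit D₀ = C_s − DO₀ = 11.1 − 8.091 = 3.009 mg/L.
t_c = (1/0.3690) ln[(0.561/0.192)(1 − 3.009×0.3690/(0.192×41.88))] = 2.710 × ln(2.518) = 2.503 d.
D_c = (0.192/0.561) × 41.88 × e^(−0.192×2.503) = 0.3422 × 41.88 × 0.6184 = 8.864 mg/L.
Minimum DO = 11.1 − 8.864 = 2.236 mg/L.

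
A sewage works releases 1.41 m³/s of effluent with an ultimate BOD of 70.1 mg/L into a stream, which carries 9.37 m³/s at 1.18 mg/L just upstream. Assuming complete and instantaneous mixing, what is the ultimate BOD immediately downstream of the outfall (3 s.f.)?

10.2 mg/L

Flow-weighted mixing: C = (Q_r C_r + Q_w C_w)/(Q_r + Q_w)
= (9.37×1.18 + 1.41×70.1)/(9.37 + 1.41) = 109.9/10.78 = 10.19 mg/L.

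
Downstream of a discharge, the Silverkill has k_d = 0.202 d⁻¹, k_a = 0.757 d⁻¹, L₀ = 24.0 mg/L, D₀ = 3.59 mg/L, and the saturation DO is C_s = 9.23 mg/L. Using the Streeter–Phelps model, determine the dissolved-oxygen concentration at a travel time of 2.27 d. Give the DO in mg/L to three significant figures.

k_d L₀/(k_a−k_d) = 0.202×24.0/(0.757−0.202) = 4.848/0.5550 = 8.735 mg/L.
e^(−k_d t) = e^(−0.202×2.270) = 0.6322; e^(−k_a t) = e^(−0.757×2.270) = 0.1794.
D = 8.735 × (0.6322 − 0.1794) + 3.59 × 0.1794 = 3.956 + 0.6439 = 4.600 mg/L.
DO = C_s − D = 9.23 − 4.600 = 4.630 mg/L.

DO ≈ 4.63 mg/L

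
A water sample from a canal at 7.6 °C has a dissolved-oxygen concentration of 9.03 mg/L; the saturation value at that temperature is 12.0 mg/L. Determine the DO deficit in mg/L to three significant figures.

D = C_s − C = 12.0 − 9.03 = 2.97 mg/L.

D ≈ 2.97 mg/L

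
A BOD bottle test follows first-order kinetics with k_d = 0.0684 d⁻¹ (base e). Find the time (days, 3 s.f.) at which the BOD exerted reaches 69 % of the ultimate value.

t ≈ 17.1 d

y/L₀ = 1 − e^(−k_d t) = 0.69 ⇒ e^(−k_d t) = 0.310
t = −ln(0.310) / 0.0684 = 1.171 / 0.0684 = 17.12 d.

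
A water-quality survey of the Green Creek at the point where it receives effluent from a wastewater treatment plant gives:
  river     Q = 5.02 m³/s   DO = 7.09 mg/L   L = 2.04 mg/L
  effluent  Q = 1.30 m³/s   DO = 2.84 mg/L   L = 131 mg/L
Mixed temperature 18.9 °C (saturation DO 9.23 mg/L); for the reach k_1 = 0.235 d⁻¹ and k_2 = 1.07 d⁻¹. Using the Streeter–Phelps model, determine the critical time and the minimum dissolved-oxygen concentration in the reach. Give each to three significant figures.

Mixed DO = (5.02×7.09 + 1.30×2.84)/(5.02+1.30) = 39.28/6.320 = 6.216 mg/L.
Mixed L₀ = (5.02×2.04 + 1.30×131)/(6.320) = 180.5/6.320 = 28.57 mg/L.
Initial deficit D₀ = C_s − DO₀ = 9.23 − 6.216 = 3.014 mg/L.
t_c = (1/0.8350) ln[(1.07/0.235)(1 − 3.014×0.8350/(0.235×28.57))] = 1.198 × ln(2.846) = 1.253 d.
D_c = (0.235/1.07) × 28.57 × e^(−0.235×1.253) = 0.2196 × 28.57 × 0.7450 = 4.674 mg/L.
Minimum DO = 9.23 − 4.674 = 4.556 mg/L.

t_c ≈ 1.25 d; minimum DO ≈ 4.56 mg/L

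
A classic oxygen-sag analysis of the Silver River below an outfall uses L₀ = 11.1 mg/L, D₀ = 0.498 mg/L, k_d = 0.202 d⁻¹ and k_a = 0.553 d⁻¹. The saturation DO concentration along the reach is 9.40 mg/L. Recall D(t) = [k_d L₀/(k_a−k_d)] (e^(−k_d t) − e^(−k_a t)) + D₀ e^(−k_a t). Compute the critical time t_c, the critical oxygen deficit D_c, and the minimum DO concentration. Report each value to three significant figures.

t_c ≈ 2.64 d; D_c ≈ 2.38 mg/L; min DO ≈ 7.02 mg/L

t_c = [1/(k_a−k_d)] ln[(k_a/k_d)(1 − D₀(k_a−k_d)/(k_d L₀))]
= [1/(0.553−0.202)] ln[(0.553/0.202)(1 − 0.498×0.3510/(0.202×11.1))]
= (1/0.3510) ln[2.738 × 0.9220] = 2.849 × ln(2.524) = 2.849 × 0.9259 = 2.638 d.
L(t_c) = L₀ e^(−k_d t_c) = 11.1 × 0.5869 = 6.515 mg/L, and at the critical point k_a D_c = k_d L, so D_c = (0.202/0.553) × 6.515 = 2.380 mg/L.
Minimum DO = C_s − D_c = 9.40 − 2.380 = 7.020 mg/L.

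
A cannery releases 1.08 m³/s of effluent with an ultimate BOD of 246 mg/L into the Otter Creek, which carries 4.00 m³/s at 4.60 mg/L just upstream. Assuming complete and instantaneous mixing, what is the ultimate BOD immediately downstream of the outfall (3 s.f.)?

55.9 mg/L

Flow-weighted mixing: C = (Q_r C_r + Q_w C_w)/(Q_r + Q_w)
= (4.00×4.60 + 1.08×246)/(4.00 + 1.08) = 284.1/5.080 = 55.92 mg/L.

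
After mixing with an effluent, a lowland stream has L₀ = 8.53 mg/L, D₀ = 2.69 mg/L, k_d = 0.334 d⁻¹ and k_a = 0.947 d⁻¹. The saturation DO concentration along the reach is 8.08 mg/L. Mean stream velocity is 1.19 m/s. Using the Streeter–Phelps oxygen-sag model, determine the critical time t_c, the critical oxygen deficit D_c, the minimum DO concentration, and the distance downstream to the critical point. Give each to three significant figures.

t_c ≈ 0.290 d; D_c ≈ 2.73 mg/L; min DO ≈ 5.35 mg/L; x_c ≈ 29.8 km

With k_a/k_d = 2.835 and 1 − D₀(k_a−k_d)/(k_d L₀) = 0.4212,
t_c = ln(2.835 × 0.4212) / (0.947 − 0.334) = ln(1.194) / 0.6130 = 0.1775/0.6130 = 0.2896 d.
D_c = (k_d/k_a) L₀ e^(−k_d t_c) = (0.334/0.947) × 8.53 × e^(−0.334×0.2896) = 0.3527 × 8.53 × 0.9078 = 2.731 mg/L.
Minimum DO = C_s − D_c = 8.08 − 2.731 = 5.349 mg/L.
x_c = v t_c = 1.19 m/s × 0.2896 d × 86400 s/d = 29780 m ≈ 29.8 km.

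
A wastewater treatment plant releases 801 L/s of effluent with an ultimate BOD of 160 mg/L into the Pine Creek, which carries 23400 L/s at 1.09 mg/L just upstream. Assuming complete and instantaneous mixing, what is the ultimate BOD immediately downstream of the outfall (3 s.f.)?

6.35 mg/L

Flow-weighted mixing: C = (Q_r C_r + Q_w C_w)/(Q_r + Q_w)
= (23400×1.09 + 801×160)/(23400 + 801) = 153700/24200 = 6.350 mg/L.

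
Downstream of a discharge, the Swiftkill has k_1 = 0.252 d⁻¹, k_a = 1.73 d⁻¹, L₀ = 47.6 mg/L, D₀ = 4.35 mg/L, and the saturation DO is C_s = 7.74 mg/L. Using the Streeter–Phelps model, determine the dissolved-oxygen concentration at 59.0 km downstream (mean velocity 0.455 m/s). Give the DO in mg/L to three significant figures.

Travel time t = x/v = 59.0 km / (0.455 m/s) = 59000 m / 0.455 m/s = 129700 s = 1.501 d.
k_1 L₀/(k_a−k_1) = 0.252×47.6/(1.73−0.252) = 12.00/1.478 = 8.116 mg/L.
e^(−k_1 t) = e^(−0.252×1.501) = 0.6851; e^(−k_a t) = e^(−1.73×1.501) = 0.07454.
D = 8.116 × (0.6851 − 0.07454) + 4.35 × 0.07454 = 4.955 + 0.3243 = 5.279 mg/L.
DO = C_s − D = 7.74 − 5.279 = 2.461 mg/L.

DO ≈ 2.46 mg/L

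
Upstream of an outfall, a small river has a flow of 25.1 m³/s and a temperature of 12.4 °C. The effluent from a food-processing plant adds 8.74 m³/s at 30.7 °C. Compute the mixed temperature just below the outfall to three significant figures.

Flow-weighted mixing: C = (Q_r C_r + Q_w C_w)/(Q_r + Q_w)
= (25.1×12.4 + 8.74×30.7)/(25.1 + 8.74) = 579.6/33.84 = 17.13 °C.

17.1 °C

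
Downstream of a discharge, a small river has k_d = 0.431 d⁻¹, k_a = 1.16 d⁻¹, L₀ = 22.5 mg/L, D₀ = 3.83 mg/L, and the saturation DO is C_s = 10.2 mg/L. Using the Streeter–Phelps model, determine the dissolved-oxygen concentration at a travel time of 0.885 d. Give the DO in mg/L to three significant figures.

DO ≈ 4.51 mg/L

k_d L₀/(k_a−k_d) = 0.431×22.5/(1.16−0.431) = 9.697/0.7290 = 13.30 mg/L.
e^(−k_d t) = e^(−0.431×0.8850) = 0.6829; e^(−k_a t) = e^(−1.16×0.8850) = 0.3582.
D = 13.30 × (0.6829 − 0.3582) + 3.83 × 0.3582 = 4.319 + 1.372 = 5.691 mg/L.
DO = C_s − D = 10.2 − 5.691 = 4.509 mg/L.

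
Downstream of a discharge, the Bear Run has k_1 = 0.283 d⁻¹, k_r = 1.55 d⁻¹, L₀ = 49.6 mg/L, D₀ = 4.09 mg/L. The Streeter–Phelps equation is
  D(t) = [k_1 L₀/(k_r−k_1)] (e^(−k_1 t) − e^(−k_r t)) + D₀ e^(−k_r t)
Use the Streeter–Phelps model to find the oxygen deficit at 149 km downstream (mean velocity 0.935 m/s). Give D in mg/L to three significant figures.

D ≈ 6.17 mg/L

Travel time t = x/v = 149 km / (0.935 m/s) = 149000 m / 0.935 m/s = 159400 s = 1.844 d.
k_1 L₀/(k_r−k_1) = 0.283×49.6/(1.55−0.283) = 14.04/1.267 = 11.08 mg/L.
e^(−k_1 t) = e^(−0.283×1.844) = 0.5933; e^(−k_r t) = e^(−1.55×1.844) = 0.05733.
D = 11.08 × (0.5933 − 0.05733) + 4.09 × 0.05733 = 5.938 + 0.2345 = 6.173 mg/L.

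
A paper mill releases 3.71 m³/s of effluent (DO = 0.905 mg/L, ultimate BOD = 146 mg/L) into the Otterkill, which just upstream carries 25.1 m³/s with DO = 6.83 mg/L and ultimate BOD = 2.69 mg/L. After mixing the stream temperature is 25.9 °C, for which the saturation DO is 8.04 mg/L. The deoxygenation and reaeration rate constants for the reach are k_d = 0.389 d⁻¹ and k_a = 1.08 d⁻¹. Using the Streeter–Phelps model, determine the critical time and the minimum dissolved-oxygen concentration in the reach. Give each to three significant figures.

Mixed DO = (25.1×6.83 + 3.71×0.905)/(25.1+3.71) = 174.8/28.81 = 6.067 mg/L.
Mixed L₀ = (25.1×2.69 + 3.71×146)/(28.81) = 609.2/28.81 = 21.14 mg/L.
Initial deficit D₀ = C_s − DO₀ = 8.04 − 6.067 = 1.973 mg/L.
t_c = (1/0.6910) ln[(1.08/0.389)(1 − 1.973×0.6910/(0.389×21.14))] = 1.447 × ln(2.316) = 1.216 d.
D_c = (0.389/1.08) × 21.14 × e^(−0.389×1.216) = 0.3602 × 21.14 × 0.6232 = 4.747 mg/L.
Minimum DO = 8.04 − 4.747 = 3.293 mg/L.

t_c ≈ 1.22 d; minimum DO ≈ 3.29 mg/L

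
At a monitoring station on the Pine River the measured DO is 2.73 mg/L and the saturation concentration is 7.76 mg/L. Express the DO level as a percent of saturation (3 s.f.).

% saturation = C/C_s × 100 = 2.73/7.76 × 100 = 35.2 %.

35.2 % saturation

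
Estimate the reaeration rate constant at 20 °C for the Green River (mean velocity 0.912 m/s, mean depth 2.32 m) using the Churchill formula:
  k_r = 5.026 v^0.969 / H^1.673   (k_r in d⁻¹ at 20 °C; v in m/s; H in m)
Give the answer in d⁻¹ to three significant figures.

k_r ≈ 1.12 d⁻¹

k_r = 5.026 × 0.912^0.969 / 2.32^1.673 = 5.026 × 0.9146 / 4.088 = 1.125 d⁻¹.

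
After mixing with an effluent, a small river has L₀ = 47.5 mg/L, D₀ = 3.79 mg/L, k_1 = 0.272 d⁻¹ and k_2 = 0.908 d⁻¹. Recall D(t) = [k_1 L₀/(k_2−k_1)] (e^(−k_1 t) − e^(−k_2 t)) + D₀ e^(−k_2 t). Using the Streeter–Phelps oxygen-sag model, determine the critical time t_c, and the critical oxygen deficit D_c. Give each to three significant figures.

With k_2/k_1 = 3.338 and 1 − D₀(k_2−k_1)/(k_1 L₀) = 0.8134,
t_c = ln(3.338 × 0.8134) / (0.908 − 0.272) = ln(2.715) / 0.6360 = 0.9990/0.6360 = 1.571 d.
D_c = (k_1/k_2) L₀ e^(−k_1 t_c) = (0.272/0.908) × 47.5 × e^(−0.272×1.571) = 0.2996 × 47.5 × 0.6523 = 9.282 mg/L.

t_c ≈ 1.57 d; D_c ≈ 9.28 mg/L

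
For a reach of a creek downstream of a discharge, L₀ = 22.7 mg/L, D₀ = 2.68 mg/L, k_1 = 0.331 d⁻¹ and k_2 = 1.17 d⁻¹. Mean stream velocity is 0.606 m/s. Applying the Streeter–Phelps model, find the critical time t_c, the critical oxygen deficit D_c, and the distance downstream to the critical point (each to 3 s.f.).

t_c ≈ 1.08 d; D_c ≈ 4.49 mg/L; x_c ≈ 56.6 km

With k_2/k_1 = 3.535 and 1 − D₀(k_2−k_1)/(k_1 L₀) = 0.7007,
t_c = ln(3.535 × 0.7007) / (1.17 − 0.331) = ln(2.477) / 0.8390 = 0.9070/0.8390 = 1.081 d.
L(t_c) = L₀ e^(−k_1 t_c) = 22.7 × 0.6992 = 15.87 mg/L, and at the critical point k_2 D_c = k_1 L, so D_c = (0.331/1.17) × 15.87 = 4.490 mg/L.
x_c = v t_c = 0.606 m/s × 1.081 d × 86400 s/d = 56600 m ≈ 56.6 km.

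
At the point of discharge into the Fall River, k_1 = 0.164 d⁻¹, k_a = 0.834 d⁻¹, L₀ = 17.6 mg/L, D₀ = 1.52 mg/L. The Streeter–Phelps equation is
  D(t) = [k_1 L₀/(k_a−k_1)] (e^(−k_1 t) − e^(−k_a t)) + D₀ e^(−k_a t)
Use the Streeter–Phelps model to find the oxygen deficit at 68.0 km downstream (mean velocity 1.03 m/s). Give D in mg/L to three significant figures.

Travel time t = x/v = 68.0 km / (1.03 m/s) = 68000 m / 1.03 m/s = 66020 s = 0.7641 d.
k_1 L₀/(k_a−k_1) = 0.164×17.6/(0.834−0.164) = 2.886/0.6700 = 4.308 mg/L.
e^(−k_1 t) = e^(−0.164×0.7641) = 0.8822; e^(−k_a t) = e^(−0.834×0.7641) = 0.5287.
D = 4.308 × (0.8822 − 0.5287) + 1.52 × 0.5287 = 1.523 + 0.8037 = 2.327 mg/L.

D ≈ 2.33 mg/L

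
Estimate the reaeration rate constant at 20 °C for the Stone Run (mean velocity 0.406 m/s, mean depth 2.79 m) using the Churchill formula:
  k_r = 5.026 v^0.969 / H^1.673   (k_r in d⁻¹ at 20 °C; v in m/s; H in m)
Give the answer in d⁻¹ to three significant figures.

k_r ≈ 0.377 d⁻¹

k_r = 5.026 × 0.406^0.969 / 2.79^1.673 = 5.026 × 0.4175 / 5.565 = 0.3770 d⁻¹.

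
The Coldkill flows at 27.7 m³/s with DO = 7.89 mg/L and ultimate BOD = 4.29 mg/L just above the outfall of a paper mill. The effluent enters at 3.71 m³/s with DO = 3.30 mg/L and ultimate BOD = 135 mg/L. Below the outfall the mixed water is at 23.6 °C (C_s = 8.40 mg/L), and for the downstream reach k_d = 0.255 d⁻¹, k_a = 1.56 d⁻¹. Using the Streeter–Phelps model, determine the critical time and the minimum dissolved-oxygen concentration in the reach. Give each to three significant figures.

t_c ≈ 1.14 d; minimum DO ≈ 5.99 mg/L

Mixed DO = (27.7×7.89 + 3.71×3.30)/(27.7+3.71) = 230.8/31.41 = 7.348 mg/L.
Mixed L₀ = (27.7×4.29 + 3.71×135)/(31.41) = 619.7/31.41 = 19.73 mg/L.
Initial deficit D₀ = C_s − DO₀ = 8.40 − 7.348 = 1.052 mg/L.
t_c = (1/1.305) ln[(1.56/0.255)(1 − 1.052×1.305/(0.255×19.73))] = 0.7663 × ln(4.448) = 1.144 d.
D_c = (0.255/1.56) × 19.73 × e^(−0.255×1.144) = 0.1635 × 19.73 × 0.7470 = 2.409 mg/L.
Minimum DO = 8.40 − 2.409 = 5.991 mg/L.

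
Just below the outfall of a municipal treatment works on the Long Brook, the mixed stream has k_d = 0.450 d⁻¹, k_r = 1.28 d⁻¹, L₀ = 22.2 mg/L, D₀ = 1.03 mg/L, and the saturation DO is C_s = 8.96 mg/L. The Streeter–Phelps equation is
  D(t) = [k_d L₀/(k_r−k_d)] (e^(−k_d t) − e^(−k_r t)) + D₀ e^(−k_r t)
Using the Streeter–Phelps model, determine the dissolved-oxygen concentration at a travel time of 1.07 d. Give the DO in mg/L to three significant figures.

k_d L₀/(k_r−k_d) = 0.450×22.2/(1.28−0.450) = 9.990/0.8300 = 12.04 mg/L.
e^(−k_d t) = e^(−0.450×1.070) = 0.6179; e^(−k_r t) = e^(−1.28×1.070) = 0.2542.
D = 12.04 × (0.6179 − 0.2542) + 1.03 × 0.2542 = 4.377 + 0.2618 = 4.639 mg/L.
DO = C_s − D = 8.96 − 4.639 = 4.321 mg/L.

DO ≈ 4.32 mg/L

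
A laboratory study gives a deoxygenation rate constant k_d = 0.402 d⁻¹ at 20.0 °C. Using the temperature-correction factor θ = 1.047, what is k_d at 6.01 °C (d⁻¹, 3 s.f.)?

k_d ≈ 0.211 d⁻¹

k_d(T₂) = k_d(T₁) · θ^(T₂−T₁) = 0.402 × 1.047^(6.01−20.0)
= 0.402 × 1.047^-14.0 = 0.402 × 0.5260 = 0.2114 d⁻¹.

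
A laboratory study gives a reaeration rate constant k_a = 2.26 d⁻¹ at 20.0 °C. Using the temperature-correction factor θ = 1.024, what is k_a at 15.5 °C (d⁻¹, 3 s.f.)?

k_a(T₂) = k_a(T₁) · θ^(T₂−T₁) = 2.26 × 1.024^(15.5−20.0)
= 2.26 × 1.024^-4.50 = 2.26 × 0.8988 = 2.031 d⁻¹.

k_a ≈ 2.03 d⁻¹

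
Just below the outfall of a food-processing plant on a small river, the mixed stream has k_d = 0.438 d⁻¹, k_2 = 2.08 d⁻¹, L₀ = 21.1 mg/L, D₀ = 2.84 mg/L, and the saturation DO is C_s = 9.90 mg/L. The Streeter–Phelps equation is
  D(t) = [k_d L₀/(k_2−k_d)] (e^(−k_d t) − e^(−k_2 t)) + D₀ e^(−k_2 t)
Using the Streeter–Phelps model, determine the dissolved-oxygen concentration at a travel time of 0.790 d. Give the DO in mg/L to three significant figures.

DO ≈ 6.46 mg/L

k_d L₀/(k_2−k_d) = 0.438×21.1/(2.08−0.438) = 9.242/1.642 = 5.628 mg/L.
e^(−k_d t) = e^(−0.438×0.7900) = 0.7075; e^(−k_2 t) = e^(−2.08×0.7900) = 0.1934.
D = 5.628 × (0.7075 − 0.1934) + 2.84 × 0.1934 = 2.894 + 0.5491 = 3.443 mg/L.
DO = C_s − D = 9.90 − 3.443 = 6.457 mg/L.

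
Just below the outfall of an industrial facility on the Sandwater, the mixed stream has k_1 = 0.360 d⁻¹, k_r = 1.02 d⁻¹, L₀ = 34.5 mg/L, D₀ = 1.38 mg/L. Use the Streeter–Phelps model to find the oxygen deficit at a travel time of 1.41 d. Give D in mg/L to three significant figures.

D ≈ 7.19 mg/L

k_1 L₀/(k_r−k_1) = 0.360×34.5/(1.02−0.360) = 12.42/0.6600 = 18.82 mg/L.
e^(−k_1 t) = e^(−0.360×1.410) = 0.6019; e^(−k_r t) = e^(−1.02×1.410) = 0.2374.
D = 18.82 × (0.6019 − 0.2374) + 1.38 × 0.2374 = 6.861 + 0.3275 = 7.188 mg/L.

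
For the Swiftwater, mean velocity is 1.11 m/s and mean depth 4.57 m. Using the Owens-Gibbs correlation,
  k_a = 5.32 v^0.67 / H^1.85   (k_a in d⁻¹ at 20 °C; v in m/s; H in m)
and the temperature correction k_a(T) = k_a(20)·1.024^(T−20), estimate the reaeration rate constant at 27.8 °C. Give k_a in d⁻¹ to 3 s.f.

k_a(20) = 5.32 × 1.11^0.67 / 4.57^1.85 = 5.32 × 1.072 / 16.63 = 0.3431 d⁻¹.
k_a(27.8) = 0.3431 × 1.024^(27.8−20) = 0.3431 × 1.203 = 0.4128 d⁻¹.

k_a ≈ 0.413 d⁻¹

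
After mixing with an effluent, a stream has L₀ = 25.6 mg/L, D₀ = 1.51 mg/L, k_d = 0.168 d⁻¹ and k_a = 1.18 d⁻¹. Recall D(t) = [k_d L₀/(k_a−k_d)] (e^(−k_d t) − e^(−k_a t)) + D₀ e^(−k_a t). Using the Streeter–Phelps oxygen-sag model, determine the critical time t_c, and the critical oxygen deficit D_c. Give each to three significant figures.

t_c = [1/(k_a−k_d)] ln[(k_a/k_d)(1 − D₀(k_a−k_d)/(k_d L₀))]
= [1/(1.18−0.168)] ln[(1.18/0.168)(1 − 1.51×1.012/(0.168×25.6))]
= (1/1.012) ln[7.024 × 0.6447] = 0.9881 × ln(4.528) = 0.9881 × 1.510 = 1.492 d.
D_c = (k_d/k_a) L₀ e^(−k_d t_c) = (0.168/1.18) × 25.6 × e^(−0.168×1.492) = 0.1424 × 25.6 × 0.7782 = 2.836 mg/L.

t_c ≈ 1.49 d; D_c ≈ 2.84 mg/L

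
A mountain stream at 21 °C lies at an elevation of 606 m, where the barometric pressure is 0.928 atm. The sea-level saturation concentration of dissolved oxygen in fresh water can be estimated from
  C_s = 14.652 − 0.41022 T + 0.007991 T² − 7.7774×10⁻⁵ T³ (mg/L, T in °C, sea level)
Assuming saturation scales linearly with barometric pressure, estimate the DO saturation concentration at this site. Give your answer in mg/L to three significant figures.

At sea level: C_s = 14.652 − 0.41022×21 + 0.007991×21² − 7.7774×10⁻⁵×21³ = 8.841 mg/L.
Pressure correction: C_s' = 8.841 × 0.928 = 8.205 mg/L.

C_s ≈ 8.20 mg/L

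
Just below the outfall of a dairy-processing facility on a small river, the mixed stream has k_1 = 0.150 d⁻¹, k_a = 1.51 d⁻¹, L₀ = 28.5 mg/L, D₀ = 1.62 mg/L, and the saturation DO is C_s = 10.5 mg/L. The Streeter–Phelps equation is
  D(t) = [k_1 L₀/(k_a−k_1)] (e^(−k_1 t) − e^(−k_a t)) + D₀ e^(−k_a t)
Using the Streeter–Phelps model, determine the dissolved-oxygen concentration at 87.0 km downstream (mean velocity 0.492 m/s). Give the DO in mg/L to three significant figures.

Travel time t = x/v = 87.0 km / (0.492 m/s) = 87000 m / 0.492 m/s = 176800 s = 2.047 d.
k_1 L₀/(k_a−k_1) = 0.150×28.5/(1.51−0.150) = 4.275/1.360 = 3.143 mg/L.
e^(−k_1 t) = e^(−0.150×2.047) = 0.7357; e^(−k_a t) = e^(−1.51×2.047) = 0.04548.
D = 3.143 × (0.7357 − 0.04548) + 1.62 × 0.04548 = 2.169 + 0.07368 = 2.243 mg/L.
DO = C_s − D = 10.5 − 2.243 = 8.257 mg/L.

DO ≈ 8.26 mg/L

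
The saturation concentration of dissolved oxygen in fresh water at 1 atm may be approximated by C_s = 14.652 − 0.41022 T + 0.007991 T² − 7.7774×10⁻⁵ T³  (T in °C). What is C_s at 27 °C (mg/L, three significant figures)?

C_s = 14.652 − 0.41022×27 + 0.007991×27² − 7.7774×10⁻⁵×27³ = 7.871 mg/L.

C_s ≈ 7.87 mg/L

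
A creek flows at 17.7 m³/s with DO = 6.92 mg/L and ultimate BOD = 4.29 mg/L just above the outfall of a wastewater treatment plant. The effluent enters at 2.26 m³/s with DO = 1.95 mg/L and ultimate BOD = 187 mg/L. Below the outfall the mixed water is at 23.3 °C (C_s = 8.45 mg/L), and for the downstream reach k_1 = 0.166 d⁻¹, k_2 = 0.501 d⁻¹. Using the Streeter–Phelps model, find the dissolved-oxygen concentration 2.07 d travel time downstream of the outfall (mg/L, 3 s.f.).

DO ≈ 3.32 mg/L

Mixed DO = (17.7×6.92 + 2.26×1.95)/(17.7+2.26) = 126.9/19.96 = 6.357 mg/L.
Mixed L₀ = (17.7×4.29 + 2.26×187)/(19.96) = 498.6/19.96 = 24.98 mg/L.
Initial deficit D₀ = C_s − DO₀ = 8.45 − 6.357 = 2.093 mg/L.
D(2.07) = [0.166×24.98/(0.501−0.166)](e^(−0.166×2.07) − e^(−0.501×2.07)) + 2.093 e^(−0.501×2.07)
= 12.38 × (0.7092 − 0.3545) + 2.093 × 0.3545 = 5.132 mg/L.
DO = 8.45 − 5.132 = 3.318 mg/L.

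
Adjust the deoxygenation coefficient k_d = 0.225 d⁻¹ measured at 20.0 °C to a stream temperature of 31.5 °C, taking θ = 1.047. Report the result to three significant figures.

k_d ≈ 0.382 d⁻¹

k_d(T₂) = k_d(T₁) · θ^(T₂−T₁) = 0.225 × 1.047^(31.5−20.0)
= 0.225 × 1.047^11.5 = 0.225 × 1.696 = 0.3816 d⁻¹.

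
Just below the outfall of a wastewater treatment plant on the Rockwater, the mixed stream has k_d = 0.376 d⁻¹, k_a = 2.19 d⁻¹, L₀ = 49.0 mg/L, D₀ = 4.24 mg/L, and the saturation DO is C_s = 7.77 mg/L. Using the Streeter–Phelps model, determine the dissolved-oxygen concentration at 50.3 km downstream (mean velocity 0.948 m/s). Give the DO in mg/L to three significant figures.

DO ≈ 1.25 mg/L

Travel time t = x/v = 50.3 km / (0.948 m/s) = 50300 m / 0.948 m/s = 53060 s = 0.6141 d.
k_d L₀/(k_a−k_d) = 0.376×49.0/(2.19−0.376) = 18.42/1.814 = 10.16 mg/L.
e^(−k_d t) = e^(−0.376×0.6141) = 0.7938; e^(−k_a t) = e^(−2.19×0.6141) = 0.2606.
D = 10.16 × (0.7938 − 0.2606) + 4.24 × 0.2606 = 5.416 + 1.105 = 6.521 mg/L.
DO = C_s − D = 7.77 − 6.521 = 1.249 mg/L.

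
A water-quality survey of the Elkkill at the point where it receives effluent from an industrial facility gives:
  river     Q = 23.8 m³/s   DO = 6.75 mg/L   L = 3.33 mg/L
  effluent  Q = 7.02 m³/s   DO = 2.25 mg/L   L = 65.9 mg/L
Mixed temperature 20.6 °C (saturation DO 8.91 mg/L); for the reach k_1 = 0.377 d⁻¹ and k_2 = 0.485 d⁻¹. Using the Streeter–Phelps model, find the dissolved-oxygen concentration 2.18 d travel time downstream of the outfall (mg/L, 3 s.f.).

DO ≈ 2.14 mg/L

Mixed DO = (23.8×6.75 + 7.02×2.25)/(23.8+7.02) = 176.4/30.82 = 5.725 mg/L.
Mixed L₀ = (23.8×3.33 + 7.02×65.9)/(30.82) = 541.9/30.82 = 17.58 mg/L.
Initial deficit D₀ = C_s − DO₀ = 8.91 − 5.725 = 3.185 mg/L.
D(2.18) = [0.377×17.58/(0.485−0.377)](e^(−0.377×2.18) − e^(−0.485×2.18)) + 3.185 e^(−0.485×2.18)
= 61.37 × (0.4396 − 0.3474) + 3.185 × 0.3474 = 6.766 mg/L.
DO = 8.91 − 6.766 = 2.144 mg/L.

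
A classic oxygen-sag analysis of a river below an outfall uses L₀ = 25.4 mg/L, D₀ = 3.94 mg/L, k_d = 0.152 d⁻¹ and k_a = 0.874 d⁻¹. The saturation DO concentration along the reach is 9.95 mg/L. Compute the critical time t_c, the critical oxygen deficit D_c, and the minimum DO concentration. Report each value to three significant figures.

t_c ≈ 0.574 d; D_c ≈ 4.05 mg/L; min DO ≈ 5.90 mg/L

With k_a/k_d = 5.750 and 1 − D₀(k_a−k_d)/(k_d L₀) = 0.2632,
t_c = ln(5.750 × 0.2632) / (0.874 − 0.152) = ln(1.513) / 0.7220 = 0.4143/0.7220 = 0.5738 d.
L(t_c) = L₀ e^(−k_d t_c) = 25.4 × 0.9165 = 23.28 mg/L, and at the critical point k_a D_c = k_d L, so D_c = (0.152/0.874) × 23.28 = 4.048 mg/L.
Minimum DO = C_s − D_c = 9.95 − 4.048 = 5.902 mg/L.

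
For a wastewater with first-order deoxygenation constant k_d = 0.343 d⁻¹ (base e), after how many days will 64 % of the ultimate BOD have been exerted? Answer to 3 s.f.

t ≈ 2.98 d

y/L₀ = 1 − e^(−k_d t) = 0.64 ⇒ e^(−k_d t) = 0.360
t = −ln(0.360) / 0.343 = 1.022 / 0.343 = 2.979 d.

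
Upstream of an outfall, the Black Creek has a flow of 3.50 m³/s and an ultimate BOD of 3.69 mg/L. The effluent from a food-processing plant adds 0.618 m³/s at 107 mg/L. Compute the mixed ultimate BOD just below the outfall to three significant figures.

19.2 mg/L

Flow-weighted mixing: C = (Q_r C_r + Q_w C_w)/(Q_r + Q_w)
= (3.50×3.69 + 0.618×107)/(3.50 + 0.618) = 79.04/4.118 = 19.19 mg/L.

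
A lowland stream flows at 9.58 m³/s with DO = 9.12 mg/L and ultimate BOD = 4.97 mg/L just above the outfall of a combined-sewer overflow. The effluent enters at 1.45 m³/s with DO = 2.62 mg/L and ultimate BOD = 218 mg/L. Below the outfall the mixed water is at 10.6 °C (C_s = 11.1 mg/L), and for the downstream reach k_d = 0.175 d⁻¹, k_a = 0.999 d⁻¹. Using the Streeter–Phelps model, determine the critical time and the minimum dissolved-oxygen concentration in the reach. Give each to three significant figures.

Mixed DO = (9.58×9.12 + 1.45×2.62)/(9.58+1.45) = 91.17/11.03 = 8.266 mg/L.
Mixed L₀ = (9.58×4.97 + 1.45×218)/(11.03) = 363.7/11.03 = 32.97 mg/L.
Initial deficit D₀ = C_s − DO₀ = 11.1 − 8.266 = 2.834 mg/L.
t_c = (1/0.8240) ln[(0.999/0.175)(1 − 2.834×0.8240/(0.175×32.97))] = 1.214 × ln(3.398) = 1.484 d.
D_c = (0.175/0.999) × 32.97 × e^(−0.175×1.484) = 0.1752 × 32.97 × 0.7712 = 4.455 mg/L.
Minimum DO = 11.1 − 4.455 = 6.645 mg/L.

t_c ≈ 1.48 d; minimum DO ≈ 6.65 mg/L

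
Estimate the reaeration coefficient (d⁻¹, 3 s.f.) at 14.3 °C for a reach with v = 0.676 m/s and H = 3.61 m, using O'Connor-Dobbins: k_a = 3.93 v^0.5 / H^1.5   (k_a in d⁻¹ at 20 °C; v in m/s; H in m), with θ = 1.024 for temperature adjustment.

k_a ≈ 0.412 d⁻¹

k_a(20) = 3.93 × 0.676^0.5 / 3.61^1.5 = 3.93 × 0.8222 / 6.859 = 0.4711 d⁻¹.
k_a(14.3) = 0.4711 × 1.024^(14.3−20) = 0.4711 × 0.8736 = 0.4115 d⁻¹.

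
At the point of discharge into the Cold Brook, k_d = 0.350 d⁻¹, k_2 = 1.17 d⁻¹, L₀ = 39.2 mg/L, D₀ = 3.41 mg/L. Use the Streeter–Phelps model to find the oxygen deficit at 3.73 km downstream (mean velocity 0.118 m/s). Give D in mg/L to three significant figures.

Travel time t = x/v = 3.73 km / (0.118 m/s) = 3730 m / 0.118 m/s = 31610 s = 0.3659 d.
k_d L₀/(k_2−k_d) = 0.350×39.2/(1.17−0.350) = 13.72/0.8200 = 16.73 mg/L.
e^(−k_d t) = e^(−0.350×0.3659) = 0.8798; e^(−k_2 t) = e^(−1.17×0.3659) = 0.6518.
D = 16.73 × (0.8798 − 0.6518) + 3.41 × 0.6518 = 3.815 + 2.223 = 6.038 mg/L.

D ≈ 6.04 mg/L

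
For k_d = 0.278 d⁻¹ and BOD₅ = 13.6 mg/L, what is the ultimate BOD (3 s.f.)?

BOD₅ = L₀(1 − e^(−5k_d)) ⇒ L₀ = BOD₅ / (1 − e^(−5×0.278))
= 13.6 / (1 − 0.2491) = 13.6 / 0.7509 = 18.11 mg/L.

L₀ ≈ 18.1 mg/L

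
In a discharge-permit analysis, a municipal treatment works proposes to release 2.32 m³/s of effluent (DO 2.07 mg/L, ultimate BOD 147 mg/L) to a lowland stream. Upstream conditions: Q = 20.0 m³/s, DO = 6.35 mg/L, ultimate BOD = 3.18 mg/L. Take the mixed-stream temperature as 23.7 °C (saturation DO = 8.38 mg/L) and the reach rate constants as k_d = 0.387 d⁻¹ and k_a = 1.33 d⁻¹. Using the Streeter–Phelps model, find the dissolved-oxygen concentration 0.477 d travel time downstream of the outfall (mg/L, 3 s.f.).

Mixed DO = (20.0×6.35 + 2.32×2.07)/(20.0+2.32) = 131.8/22.32 = 5.905 mg/L.
Mixed L₀ = (20.0×3.18 + 2.32×147)/(22.32) = 404.6/22.32 = 18.13 mg/L.
Initial deficit D₀ = C_s − DO₀ = 8.38 − 5.905 = 2.475 mg/L.
D(0.477) = [0.387×18.13/(1.33−0.387)](e^(−0.387×0.477) − e^(−1.33×0.477)) + 2.475 e^(−1.33×0.477)
= 7.440 × (0.8314 − 0.5302) + 2.475 × 0.5302 = 3.553 mg/L.
DO = 8.38 − 3.553 = 4.827 mg/L.

DO ≈ 4.83 mg/L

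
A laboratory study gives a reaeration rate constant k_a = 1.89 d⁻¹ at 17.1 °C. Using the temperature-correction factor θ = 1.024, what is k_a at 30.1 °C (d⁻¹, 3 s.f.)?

k_a ≈ 2.57 d⁻¹

k_a(T₂) = k_a(T₁) · θ^(T₂−T₁) = 1.89 × 1.024^(30.1−17.1)
= 1.89 × 1.024^13.0 = 1.89 × 1.361 = 2.573 d⁻¹.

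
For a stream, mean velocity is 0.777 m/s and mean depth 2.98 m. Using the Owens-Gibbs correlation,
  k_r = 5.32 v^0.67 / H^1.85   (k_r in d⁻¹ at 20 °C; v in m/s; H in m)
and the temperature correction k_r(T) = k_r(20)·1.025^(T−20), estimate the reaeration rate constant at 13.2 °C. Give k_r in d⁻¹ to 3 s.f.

k_r ≈ 0.504 d⁻¹

k_r(20) = 5.32 × 0.777^0.67 / 2.98^1.85 = 5.32 × 0.8445 / 7.539 = 0.5959 d⁻¹.
k_r(13.2) = 0.5959 × 1.025^(13.2−20) = 0.5959 × 0.8454 = 0.5038 d⁻¹.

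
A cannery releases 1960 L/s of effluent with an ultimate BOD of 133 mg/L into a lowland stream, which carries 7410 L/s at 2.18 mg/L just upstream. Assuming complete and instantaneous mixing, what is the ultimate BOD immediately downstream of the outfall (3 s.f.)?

Flow-weighted mixing: C = (Q_r C_r + Q_w C_w)/(Q_r + Q_w)
= (7410×2.18 + 1960×133)/(7410 + 1960) = 276800/9370 = 29.54 mg/L.

29.5 mg/L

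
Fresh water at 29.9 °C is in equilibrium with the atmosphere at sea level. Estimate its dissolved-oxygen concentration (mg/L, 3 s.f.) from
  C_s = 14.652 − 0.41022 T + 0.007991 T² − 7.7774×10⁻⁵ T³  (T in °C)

C_s ≈ 7.45 mg/L

C_s = 14.652 − 0.41022×29.9 + 0.007991×29.9² − 7.7774×10⁻⁵×29.9³ = 7.451 mg/L.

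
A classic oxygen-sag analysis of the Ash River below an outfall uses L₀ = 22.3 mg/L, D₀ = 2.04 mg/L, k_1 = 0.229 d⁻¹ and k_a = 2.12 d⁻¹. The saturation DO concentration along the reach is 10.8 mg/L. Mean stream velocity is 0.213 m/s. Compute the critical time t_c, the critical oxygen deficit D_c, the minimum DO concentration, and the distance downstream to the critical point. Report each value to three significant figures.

t_c ≈ 0.432 d; D_c ≈ 2.18 mg/L; min DO ≈ 8.62 mg/L; x_c ≈ 7.95 km

With k_a/k_1 = 9.258 and 1 − D₀(k_a−k_1)/(k_1 L₀) = 0.2446,
t_c = ln(9.258 × 0.2446) / (2.12 − 0.229) = ln(2.264) / 1.891 = 0.8173/1.891 = 0.4322 d.
L(t_c) = L₀ e^(−k_1 t_c) = 22.3 × 0.9058 = 20.20 mg/L, and at the critical point k_a D_c = k_1 L, so D_c = (0.229/2.12) × 20.20 = 2.182 mg/L.
Minimum DO = C_s − D_c = 10.8 − 2.182 = 8.618 mg/L.
x_c = v t_c = 0.213 m/s × 0.4322 d × 86400 s/d = 7954 m ≈ 7.95 km.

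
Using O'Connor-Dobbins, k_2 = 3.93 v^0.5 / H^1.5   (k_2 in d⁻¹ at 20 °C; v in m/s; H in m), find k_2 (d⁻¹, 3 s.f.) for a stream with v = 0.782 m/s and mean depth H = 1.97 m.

k_2 = 3.93 × 0.782^0.5 / 1.97^1.5 = 3.93 × 0.8843 / 2.765 = 1.257 d⁻¹.

k_2 ≈ 1.26 d⁻¹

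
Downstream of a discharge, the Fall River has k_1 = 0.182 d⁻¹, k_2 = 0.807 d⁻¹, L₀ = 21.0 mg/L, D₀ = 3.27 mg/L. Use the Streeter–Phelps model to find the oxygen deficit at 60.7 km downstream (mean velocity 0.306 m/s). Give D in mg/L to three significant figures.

Travel time t = x/v = 60.7 km / (0.306 m/s) = 60700 m / 0.306 m/s = 198400 s = 2.296 d.
k_1 L₀/(k_2−k_1) = 0.182×21.0/(0.807−0.182) = 3.822/0.6250 = 6.115 mg/L.
e^(−k_1 t) = e^(−0.182×2.296) = 0.6585; e^(−k_2 t) = e^(−0.807×2.296) = 0.1568.
D = 6.115 × (0.6585 − 0.1568) + 3.27 × 0.1568 = 3.068 + 0.5127 = 3.580 mg/L.

D ≈ 3.58 mg/L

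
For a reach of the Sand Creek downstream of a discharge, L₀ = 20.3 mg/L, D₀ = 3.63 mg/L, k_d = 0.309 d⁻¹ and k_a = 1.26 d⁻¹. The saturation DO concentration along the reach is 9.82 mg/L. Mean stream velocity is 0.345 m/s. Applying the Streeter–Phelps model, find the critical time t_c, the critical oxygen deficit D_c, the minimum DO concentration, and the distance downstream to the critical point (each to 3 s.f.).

t_c = [1/(k_a−k_d)] ln[(k_a/k_d)(1 − D₀(k_a−k_d)/(k_d L₀))]
= [1/(1.26−0.309)] ln[(1.26/0.309)(1 − 3.63×0.9510/(0.309×20.3))]
= (1/0.9510) ln[4.078 × 0.4497] = 1.052 × ln(1.834) = 1.052 × 0.6063 = 0.6375 d.
D_c = (k_d/k_a) L₀ e^(−k_d t_c) = (0.309/1.26) × 20.3 × e^(−0.309×0.6375) = 0.2452 × 20.3 × 0.8212 = 4.088 mg/L.
Minimum DO = C_s − D_c = 9.82 − 4.088 = 5.732 mg/L.
x_c = v t_c = 0.345 m/s × 0.6375 d × 86400 s/d = 19000 m ≈ 19.0 km.

t_c ≈ 0.637 d; D_c ≈ 4.09 mg/L; min DO ≈ 5.73 mg/L; x_c ≈ 19.0 km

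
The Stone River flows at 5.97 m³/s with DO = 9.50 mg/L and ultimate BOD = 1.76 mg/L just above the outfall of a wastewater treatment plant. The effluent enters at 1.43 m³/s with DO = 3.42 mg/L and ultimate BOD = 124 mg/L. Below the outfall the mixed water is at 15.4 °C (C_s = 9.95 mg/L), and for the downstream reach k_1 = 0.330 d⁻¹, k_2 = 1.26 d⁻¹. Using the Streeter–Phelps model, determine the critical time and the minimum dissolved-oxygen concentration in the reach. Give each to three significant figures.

Mixed DO = (5.97×9.50 + 1.43×3.42)/(5.97+1.43) = 61.61/7.400 = 8.325 mg/L.
Mixed L₀ = (5.97×1.76 + 1.43×124)/(7.400) = 187.8/7.400 = 25.38 mg/L.
Initial deficit D₀ = C_s − DO₀ = 9.95 − 8.325 = 1.625 mg/L.
t_c = (1/0.9300) ln[(1.26/0.330)(1 − 1.625×0.9300/(0.330×25.38))] = 1.075 × ln(3.129) = 1.227 d.
D_c = (0.330/1.26) × 25.38 × e^(−0.330×1.227) = 0.2619 × 25.38 × 0.6671 = 4.435 mg/L.
Minimum DO = 9.95 − 4.435 = 5.515 mg/L.

t_c ≈ 1.23 d; minimum DO ≈ 5.52 mg/L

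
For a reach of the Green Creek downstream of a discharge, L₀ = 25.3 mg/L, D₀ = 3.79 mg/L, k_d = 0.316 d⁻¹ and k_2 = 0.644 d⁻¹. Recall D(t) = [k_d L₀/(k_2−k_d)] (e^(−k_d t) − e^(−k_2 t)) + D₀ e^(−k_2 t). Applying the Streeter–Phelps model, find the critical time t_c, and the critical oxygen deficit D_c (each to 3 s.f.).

At the critical point dD/dt = 0, so k_d L₀ e^(−k_d t) = k_2 D. Substituting D(t) from the Streeter–Phelps equation and solving for t gives
t_c = ln[(k_2/k_d)(1 − D₀(k_2−k_d)/(k_d L₀))] / (k_2−k_d).
Here k_2−k_d = 0.3280 d⁻¹ and 1 − D₀(k_2−k_d)/(k_d L₀) = 1 − 3.79×0.3280/(0.316×25.3) = 0.8445, so
t_c = ln(2.038 × 0.8445) / 0.3280 = 0.5430 / 0.3280 = 1.655 d.
D_c = (k_d/k_2) L₀ e^(−k_d t_c) = (0.316/0.644) × 25.3 × e^(−0.316×1.655) = 0.4907 × 25.3 × 0.5927 = 7.358 mg/L.

t_c ≈ 1.66 d; D_c ≈ 7.36 mg/L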